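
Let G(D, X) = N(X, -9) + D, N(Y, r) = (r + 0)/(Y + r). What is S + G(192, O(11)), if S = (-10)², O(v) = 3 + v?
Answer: 1451/5 ≈ 290.20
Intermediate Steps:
N(Y, r) = r/(Y + r)
G(D, X) = D - 9/(-9 + X) (G(D, X) = -9/(X - 9) + D = -9/(-9 + X) + D = D - 9/(-9 + X))
S = 100
S + G(192, O(11)) = 100 + (-9 + 192*(-9 + (3 + 11)))/(-9 + (3 + 11)) = 100 + (-9 + 192*(-9 + 14))/(-9 + 14) = 100 + (-9 + 192*5)/5 = 100 + (-9 + 960)/5 = 100 + (⅕)*951 = 100 + 951/5 = 1451/5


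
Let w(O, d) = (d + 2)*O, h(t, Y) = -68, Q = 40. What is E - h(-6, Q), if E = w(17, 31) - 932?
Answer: -303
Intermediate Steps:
w(O, d) = O*(2 + d) (w(O, d) = (2 + d)*O = O*(2 + d))
E = -371 (E = 17*(2 + 31) - 932 = 17*33 - 932 = 561 - 932 = -371)
E - h(-6, Q) = -371 - 1*(-68) = -371 + 68 = -303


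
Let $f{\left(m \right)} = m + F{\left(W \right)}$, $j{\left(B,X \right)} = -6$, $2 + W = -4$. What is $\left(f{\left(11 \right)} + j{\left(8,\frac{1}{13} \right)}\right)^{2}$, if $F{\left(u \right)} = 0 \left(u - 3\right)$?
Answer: $25$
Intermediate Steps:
$W = -6$ ($W = -2 - 4 = -6$)
$F{\left(u \right)} = 0$ ($F{\left(u \right)} = 0 \left(-3 + u\right) = 0$)
$f{\left(m \right)} = m$ ($f{\left(m \right)} = m + 0 = m$)
$\left(f{\left(11 \right)} + j{\left(8,\frac{1}{13} \right)}\right)^{2} = \left(11 - 6\right)^{2} = 5^{2} = 25$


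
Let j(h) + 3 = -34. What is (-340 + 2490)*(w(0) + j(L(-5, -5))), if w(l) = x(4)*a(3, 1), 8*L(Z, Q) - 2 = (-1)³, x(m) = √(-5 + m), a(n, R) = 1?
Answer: -79550 + 2150*I ≈ -79550.0 + 2150.0*I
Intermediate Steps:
L(Z, Q) = ⅛ (L(Z, Q) = ¼ + (⅛)*(-1)³ = ¼ + (⅛)*(-1) = ¼ - ⅛ = ⅛)
j(h) = -37 (j(h) = -3 - 34 = -37)
w(l) = I (w(l) = √(-5 + 4)*1 = √(-1)*1 = I*1 = I)
(-340 + 2490)*(w(0) + j(L(-5, -5))) = (-340 + 2490)*(I - 37) = 2150*(-37 + I) = -79550 + 2150*I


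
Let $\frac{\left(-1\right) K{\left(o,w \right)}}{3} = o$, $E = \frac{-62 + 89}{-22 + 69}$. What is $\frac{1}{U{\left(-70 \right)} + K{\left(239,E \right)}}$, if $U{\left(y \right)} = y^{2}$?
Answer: $\frac{1}{4183} \approx 0.00023906$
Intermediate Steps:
$E = \frac{27}{47} \approx 0.57447$
$K{\left(o,w \right)} = - 3 o$
$\frac{1}{U{\left(-70 \right)} + K{\left(239,E \right)}} = \frac{1}{\left(-70\right)^{2} - 717} = \frac{1}{4900 - 717} = \frac{1}{4183}$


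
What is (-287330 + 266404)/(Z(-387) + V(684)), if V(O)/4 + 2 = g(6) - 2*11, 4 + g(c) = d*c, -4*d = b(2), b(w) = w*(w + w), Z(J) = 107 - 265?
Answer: 10463/159 ≈ 65.805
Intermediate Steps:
Z(J) = -158
b(w) = 2*w² (b(w) = w*(2*w) = 2*w²)
d = -2 (d = -2²/2 = -4/2 = -¼*8 = -2)
g(c) = -4 - 2*c
V(O) = -160 (V(O) = -8 + 4*((-4 - 2*6) - 2*11) = -8 + 4*((-4 - 12) - 22) = -8 + 4*(-16 - 22) = -8 + 4*(-38) = -8 - 152 = -160)
(-287330 + 266404)/(Z(-387) + V(684)) = (-287330 + 266404)/(-158 - 160) = -20926/(-318) = -20926*(-1/318) = 10463/159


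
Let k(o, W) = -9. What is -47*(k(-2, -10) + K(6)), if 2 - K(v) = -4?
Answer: 141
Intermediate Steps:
K(v) = 6 (K(v) = 2 - 1*(-4) = 2 + 4 = 6)
-47*(k(-2, -10) + K(6)) = -47*(-9 + 6) = -47*(-3) = 141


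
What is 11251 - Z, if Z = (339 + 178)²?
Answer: -256038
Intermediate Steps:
Z = 267289 (Z = 517² = 267289)
11251 - Z = 11251 - 1*267289 = 11251 - 267289 = -256038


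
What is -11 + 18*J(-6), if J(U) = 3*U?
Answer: -335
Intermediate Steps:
-11 + 18*J(-6) = -11 + 18*(3*(-6)) = -11 + 18*(-18) = -11 - 324 = -335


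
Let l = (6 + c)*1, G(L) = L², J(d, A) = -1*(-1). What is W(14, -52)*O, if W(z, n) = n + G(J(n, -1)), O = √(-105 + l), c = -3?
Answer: -51*I*√102 ≈ -515.08*I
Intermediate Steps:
J(d, A) = 1
l = 3 (l = (6 - 3)*1 = 3*1 = 3)
O = I*√102 (O = √(-105 + 3) = √(-102) = I*√102 ≈ 10.1*I)
W(z, n) = 1 + n (W(z, n) = n + 1² = n + 1 = 1 + n)
W(14, -52)*O = (1 - 52)*(I*√102) = -51*I*√102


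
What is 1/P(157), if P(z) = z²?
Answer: 1/24649 ≈ 4.0570e-5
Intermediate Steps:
1/P(157) = 1/(157²) = 1/24649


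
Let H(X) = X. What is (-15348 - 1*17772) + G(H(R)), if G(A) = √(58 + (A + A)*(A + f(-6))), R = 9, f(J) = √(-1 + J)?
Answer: -33120 + √(220 + 18*I*√7) ≈ -33105.0 + 1.5962*I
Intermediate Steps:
G(A) = √(58 + 2*A*(A + I*√7)) (G(A) = √(58 + (A + A)*(A + √(-1 - 6))) = √(58 + (2*A)*(A + √(-7))) = √(58 + (2*A)*(A + I*√7)) = √(58 + 2*A*(A + I*√7)))
(-15348 - 1*17772) + G(H(R)) = (-15348 - 1*17772) + √(58 + 2*9² + 2*I*9*√7) = (-15348 - 17772) + √(58 + 2*81 + 18*I*√7) = -33120 + √(58 + 162 + 18*I*√7) = -33120 + √(220 + 18*I*√7)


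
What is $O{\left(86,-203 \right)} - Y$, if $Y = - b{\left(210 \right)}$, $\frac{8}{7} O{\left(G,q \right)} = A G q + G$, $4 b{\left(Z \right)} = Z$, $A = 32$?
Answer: $- \frac{1954785}{4} \approx -4.887 \cdot 10^{5}$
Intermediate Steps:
$b{\left(Z \right)} = \frac{Z}{4}$
$O{\left(G,q \right)} = \frac{7 G}{8} + 28 G q$ ($O{\left(G,q \right)} = \frac{7 \left(32 G q + G\right)}{8} = \frac{7 \left(G + 32 G q\right)}{8} = \frac{7 G}{8} + 28 G q$)
$Y = - \frac{105}{2}$ ($Y = - \frac{210}{4} = \left(-1\right) \frac{105}{2} = - \frac{105}{2} \approx -52.5$)
$O{\left(86,-203 \right)} - Y = \frac{7}{8} \cdot 86 \left(1 + 32 \left(-203\right)\right) - - \frac{105}{2} = \frac{7}{8} \cdot 86 \left(1 - 6496\right) + \frac{105}{2} = \frac{7}{8} \cdot 86 \left(-6495\right) + \frac{105}{2} = - \frac{1954995}{4} + \frac{105}{2} = - \frac{1954785}{4}$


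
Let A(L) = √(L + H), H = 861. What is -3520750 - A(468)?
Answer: -3520750 - √1329 ≈ -3.5208e+6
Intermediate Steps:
A(L) = √(861 + L) (A(L) = √(L + 861) = √(861 + L))
-3520750 - A(468) = -3520750 - √(861 + 468) = -3520750 - √1329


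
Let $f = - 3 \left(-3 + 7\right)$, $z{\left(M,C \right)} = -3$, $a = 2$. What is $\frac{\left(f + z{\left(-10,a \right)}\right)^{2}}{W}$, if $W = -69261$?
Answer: $- \frac{75}{23087} \approx -0.0032486$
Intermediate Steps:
$f = -12$ ($f = \left(-3\right) 4 = -12$)
$\frac{\left(f + z{\left(-10,a \right)}\right)^{2}}{W} = \frac{\left(-12 - 3\right)^{2}}{-69261} = \left(-15\right)^{2} \left(- \frac{1}{69261}\right) = 225 \left(- \frac{1}{69261}\right) = - \frac{75}{23087}$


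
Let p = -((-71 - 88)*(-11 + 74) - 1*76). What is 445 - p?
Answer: -9648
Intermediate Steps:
p = 10093 (p = -(-159*63 - 76) = -(-10017 - 76) = -1*(-10093) = 10093)
445 - p = 445 - 1*10093 = 445 - 10093 = -9648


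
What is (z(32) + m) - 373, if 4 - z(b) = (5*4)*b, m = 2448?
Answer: 1439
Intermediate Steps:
z(b) = 4 - 20*b (z(b) = 4 - 5*4*b = 4 - 20*b)
(z(32) + m) - 373 = ((4 - 20*32) + 2448) - 373 = ((4 - 640) + 2448) - 373 = (-636 + 2448) - 373 = 1812 - 373 = 1439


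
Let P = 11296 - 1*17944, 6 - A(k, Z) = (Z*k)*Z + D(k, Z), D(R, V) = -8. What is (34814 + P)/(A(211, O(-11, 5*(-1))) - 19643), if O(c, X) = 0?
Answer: -28166/19629 ≈ -1.4349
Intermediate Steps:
A(k, Z) = 14 - k*Z² (A(k, Z) = 6 - ((Z*k)*Z - 8) = 6 - (k*Z² - 8) = 6 - (-8 + k*Z²) = 6 + (8 - k*Z²) = 14 - k*Z²)
P = -6648 (P = 11296 - 17944 = -6648)
(34814 + P)/(A(211, O(-11, 5*(-1))) - 19643) = (34814 - 6648)/((14 - 1*211*0²) - 19643) = 28166/((14 - 1*211*0) - 19643) = 28166/((14 + 0) - 19643) = 28166/(14 - 19643) = 28166/(-19629) = 28166*(-1/19629) = -28166/19629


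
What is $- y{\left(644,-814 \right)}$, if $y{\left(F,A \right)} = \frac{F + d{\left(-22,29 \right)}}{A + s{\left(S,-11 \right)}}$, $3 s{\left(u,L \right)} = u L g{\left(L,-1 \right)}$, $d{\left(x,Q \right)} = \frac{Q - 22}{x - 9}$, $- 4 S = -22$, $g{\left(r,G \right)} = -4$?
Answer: $\frac{59871}{68200} \approx 0.87787$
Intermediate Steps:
$S = \frac{11}{2}$ ($S = \left(- \frac{1}{4}\right) \left(-22\right) = \frac{11}{2} \approx 5.5$)
$d{\left(x,Q \right)} = \frac{-22 + Q}{-9 + x}$
$s{\left(u,L \right)} = - \frac{4 L u}{3}$ ($s{\left(u,L \right)} = \frac{u L \left(-4\right)}{3} = \frac{L u \left(-4\right)}{3} = \frac{\left(-4\right) L u}{3} = - \frac{4 L u}{3}$)
$y{\left(F,A \right)} = \frac{- \frac{7}{31} + F}{\frac{242}{3} + A}$ ($y{\left(F,A \right)} = \frac{F + \frac{-22 + 29}{-9 - 22}}{A - \left(- \frac{44}{3}\right) \frac{11}{2}} = \frac{F + \frac{1}{-31} \cdot 7}{A + \frac{242}{3}} = \frac{F - \frac{7}{31}}{\frac{242}{3} + A} = \frac{- \frac{7}{31} + F}{\frac{242}{3} + A}$)
$- y{\left(644,-814 \right)} = - \frac{3 \left(-7 + 31 \cdot 644\right)}{31 \left(242 + 3 \left(-814\right)\right)} = - \frac{3 \left(-7 + 19964\right)}{31 \left(242 - 2442\right)} = - \frac{3 \cdot 19957}{31 \left(-2200\right)} = - \frac{3 \left(-1\right) 19957}{31 \cdot 2200} = \left(-1\right) \left(- \frac{59871}{68200}\right) = \frac{59871}{68200}$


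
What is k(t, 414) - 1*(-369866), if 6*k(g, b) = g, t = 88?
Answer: 1109642/3 ≈ 3.6988e+5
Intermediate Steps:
k(g, b) = g/6
k(t, 414) - 1*(-369866) = (⅙)*88 - 1*(-369866) = 44/3 + 369866 = 1109642/3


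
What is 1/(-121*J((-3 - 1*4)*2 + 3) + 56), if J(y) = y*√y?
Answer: 56/19490307 - 1331*I*√11/19490307 ≈ 2.8732e-6 - 0.00022649*I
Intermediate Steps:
J(y) = y^(3/2)
1/(-121*J((-3 - 1*4)*2 + 3) + 56) = 1/(-121*((-3 - 1*4)*2 + 3)^(3/2) + 56) = 1/(-121*((-3 - 4)*2 + 3)^(3/2) + 56) = 1/(-121*(-7*2 + 3)^(3/2) + 56) = 1/(-121*(-14 + 3)^(3/2) + 56) = 1/(-(-1331)*I*√11 + 56) = 1/(1331*I*√11 + 56) = 1/(56 + 1331*I*√11)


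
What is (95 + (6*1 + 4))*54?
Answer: 5670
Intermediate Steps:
(95 + (6*1 + 4))*54 = (95 + (6 + 4))*54 = (95 + 10)*54 = 105*54 = 5670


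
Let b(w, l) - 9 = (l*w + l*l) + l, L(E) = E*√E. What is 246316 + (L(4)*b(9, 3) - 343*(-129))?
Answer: 290947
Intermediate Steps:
L(E) = E^(3/2)
b(w, l) = 9 + l + l² + l*w (b(w, l) = 9 + ((l*w + l*l) + l) = 9 + ((l*w + l²) + l) = 9 + ((l² + l*w) + l) = 9 + (l + l² + l*w) = 9 + l + l² + l*w)
246316 + (L(4)*b(9, 3) - 343*(-129)) = 246316 + (4^(3/2)*(9 + 3 + 3² + 3*9) - 343*(-129)) = 246316 + (8*(9 + 3 + 9 + 27) + 44247) = 246316 + (8*48 + 44247) = 246316 + (384 + 44247) = 246316 + 44631 = 290947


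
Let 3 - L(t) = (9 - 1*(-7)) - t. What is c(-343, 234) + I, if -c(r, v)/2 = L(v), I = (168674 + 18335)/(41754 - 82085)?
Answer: -18013311/40331 ≈ -446.64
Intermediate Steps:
L(t) = -13 + t (L(t) = 3 - ((9 - 1*(-7)) - t) = 3 - ((9 + 7) - t) = 3 - (16 - t) = 3 + (-16 + t) = -13 + t)
I = -187009/40331 (I = 187009/(-40331) = 187009*(-1/40331) = -187009/40331 ≈ -4.6369)
c(r, v) = 26 - 2*v (c(r, v) = -2*(-13 + v) = 26 - 2*v)
c(-343, 234) + I = (26 - 2*234) - 187009/40331 = (26 - 468) - 187009/40331 = -442 - 187009/40331 = -18013311/40331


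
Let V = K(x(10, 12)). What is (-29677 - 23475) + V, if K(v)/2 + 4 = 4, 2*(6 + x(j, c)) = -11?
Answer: -53152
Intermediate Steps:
x(j, c) = -23/2 (x(j, c) = -6 + (½)*(-11) = -6 - 11/2 = -23/2)
K(v) = 0 (K(v) = -8 + 2*4 = -8 + 8 = 0)
V = 0
(-29677 - 23475) + V = (-29677 - 23475) + 0 = -53152 + 0 = -53152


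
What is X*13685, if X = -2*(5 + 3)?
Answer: -218960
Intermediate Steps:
X = -16 (X = -2*8 = -16)
X*13685 = -16*13685 = -218960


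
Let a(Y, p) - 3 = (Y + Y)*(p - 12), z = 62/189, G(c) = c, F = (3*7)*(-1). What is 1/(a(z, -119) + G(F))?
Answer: -189/19646 ≈ -0.0096203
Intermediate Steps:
F = -21 (F = 21*(-1) = -21)
z = 62/189 (z = 62*(1/189) = 62/189 ≈ 0.32804)
a(Y, p) = 3 + 2*Y*(-12 + p) (a(Y, p) = 3 + (Y + Y)*(p - 12) = 3 + (2*Y)*(-12 + p) = 3 + 2*Y*(-12 + p))
1/(a(z, -119) + G(F)) = 1/((3 - 24*62/189 + 2*(62/189)*(-119)) - 21) = 1/((3 - 496/63 - 2108/27) - 21) = 1/(-15677/189 - 21) = 1/(-19646/189) = -189/19646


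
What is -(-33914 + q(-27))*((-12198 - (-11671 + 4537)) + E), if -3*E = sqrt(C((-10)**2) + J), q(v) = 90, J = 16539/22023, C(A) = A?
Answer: -171284736 - 33824*sqrt(5429499033)/22023 ≈ -1.7140e+8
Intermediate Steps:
J = 5513/7341 (J = 16539*(1/22023) = 5513/7341 ≈ 0.75099)
E = -sqrt(5429499033)/22023 (E = -sqrt((-10)**2 + 5513/7341)/3 = -sqrt(100 + 5513/7341)/3 = -sqrt(5429499033)/22023 ≈ -3.3458)
-(-33914 + q(-27))*((-12198 - (-11671 + 4537)) + E) = -(-33914 + 90)*((-12198 - (-11671 + 4537)) - sqrt(5429499033)/22023) = -(-33824)*((-12198 - 1*(-7134)) - sqrt(5429499033)/22023) = -(-33824)*((-12198 + 7134) - sqrt(5429499033)/22023) = -(-33824)*(-5064 - sqrt(5429499033)/22023) = -(171284736 + 33824*sqrt(5429499033)/22023) = -171284736 - 33824*sqrt(5429499033)/22023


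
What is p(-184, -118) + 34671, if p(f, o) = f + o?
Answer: 34369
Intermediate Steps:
p(-184, -118) + 34671 = (-184 - 118) + 34671 = -302 + 34671 = 34369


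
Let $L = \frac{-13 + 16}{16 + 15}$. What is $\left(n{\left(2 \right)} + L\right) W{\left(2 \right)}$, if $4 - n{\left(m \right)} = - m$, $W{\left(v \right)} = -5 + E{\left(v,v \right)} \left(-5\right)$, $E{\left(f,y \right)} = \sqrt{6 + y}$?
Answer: $- \frac{945}{31} - \frac{1890 \sqrt{2}}{31} \approx -116.71$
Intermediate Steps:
$L = \frac{3}{31} \approx 0.096774$
$W{\left(v \right)} = -5 - 5 \sqrt{6 + v}$ ($W{\left(v \right)} = -5 + \sqrt{6 + v} \left(-5\right) = -5 - 5 \sqrt{6 + v}$)
$n{\left(m \right)} = 4 + m$ ($n{\left(m \right)} = 4 - - m = 4 + m$)
$\left(n{\left(2 \right)} + L\right) W{\left(2 \right)} = \left(\left(4 + 2\right) + \frac{3}{31}\right) \left(-5 - 5 \sqrt{6 + 2}\right) = \left(6 + \frac{3}{31}\right) \left(-5 - 5 \sqrt{8}\right) = \frac{189 \left(-5 - 5 \cdot 2 \sqrt{2}\right)}{31} = \frac{189 \left(-5 - 10 \sqrt{2}\right)}{31} = - \frac{945}{31} - \frac{1890 \sqrt{2}}{31}$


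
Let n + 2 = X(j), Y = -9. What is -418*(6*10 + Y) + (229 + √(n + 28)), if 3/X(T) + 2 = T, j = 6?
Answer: -21089 + √107/2 ≈ -21084.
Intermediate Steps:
X(T) = 3/(-2 + T)
n = -5/4 (n = -2 + 3/(-2 + 6) = -2 + 3/4 = -2 + 3*(¼) = -2 + ¾ = -5/4 ≈ -1.2500)
-418*(6*10 + Y) + (229 + √(n + 28)) = -418*(6*10 - 9) + (229 + √(-5/4 + 28)) = -418*(60 - 9) + (229 + √(107/4)) = -418*51 + (229 + √107/2) = -21318 + (229 + √107/2) = -21089 + √107/2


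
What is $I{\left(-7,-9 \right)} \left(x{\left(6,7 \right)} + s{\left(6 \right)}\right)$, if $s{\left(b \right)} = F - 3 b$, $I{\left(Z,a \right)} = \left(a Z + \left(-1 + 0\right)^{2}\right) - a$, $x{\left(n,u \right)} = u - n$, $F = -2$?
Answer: $-1387$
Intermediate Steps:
$I{\left(Z,a \right)} = 1 - a + Z a$ ($I{\left(Z,a \right)} = \left(Z a + \left(-1\right)^{2}\right) - a = \left(Z a + 1\right) - a = \left(1 + Z a\right) - a = 1 - a + Z a$)
$s{\left(b \right)} = -2 - 3 b$
$I{\left(-7,-9 \right)} \left(x{\left(6,7 \right)} + s{\left(6 \right)}\right) = \left(1 - -9 - -63\right) \left(\left(7 - 6\right) - 20\right) = \left(1 + 9 + 63\right) \left(\left(7 - 6\right) - 20\right) = 73 \left(1 - 20\right) = 73 \left(-19\right) = -1387$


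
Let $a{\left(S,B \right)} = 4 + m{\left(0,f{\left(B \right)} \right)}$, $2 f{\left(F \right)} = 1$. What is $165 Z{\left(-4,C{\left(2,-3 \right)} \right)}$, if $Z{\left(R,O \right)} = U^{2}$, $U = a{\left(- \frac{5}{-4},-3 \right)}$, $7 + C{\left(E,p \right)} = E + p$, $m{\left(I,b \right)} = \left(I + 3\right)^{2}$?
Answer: $27885$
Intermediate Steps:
$f{\left(F \right)} = \frac{1}{2}$ ($f{\left(F \right)} = \frac{1}{2} \cdot 1 = \frac{1}{2}$)
$m{\left(I,b \right)} = \left(3 + I\right)^{2}$
$a{\left(S,B \right)} = 13$ ($a{\left(S,B \right)} = 4 + \left(3 + 0\right)^{2} = 4 + 3^{2} = 4 + 9 = 13$)
$C{\left(E,p \right)} = -7 + E + p$ ($C{\left(E,p \right)} = -7 + \left(E + p\right) = -7 + E + p$)
$U = 13$
$Z{\left(R,O \right)} = 169$ ($Z{\left(R,O \right)} = 13^{2} = 169$)
$165 Z{\left(-4,C{\left(2,-3 \right)} \right)} = 165 \cdot 169 = 27885$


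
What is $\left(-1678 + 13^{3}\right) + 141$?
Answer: $660$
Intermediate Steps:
$\left(-1678 + 13^{3}\right) + 141 = \left(-1678 + 2197\right) + 141 = 519 + 141 = 660$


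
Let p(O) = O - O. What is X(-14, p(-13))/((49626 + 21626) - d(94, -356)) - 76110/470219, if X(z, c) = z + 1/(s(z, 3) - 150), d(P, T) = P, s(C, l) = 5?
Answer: -786251144889/4851677322290 ≈ -0.16206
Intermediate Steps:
p(O) = 0
X(z, c) = -1/145 + z (X(z, c) = z + 1/(5 - 150) = z + 1/(-145) = z - 1/145 = -1/145 + z)
X(-14, p(-13))/((49626 + 21626) - d(94, -356)) - 76110/470219 = (-1/145 - 14)/((49626 + 21626) - 1*94) - 76110/470219 = -2031/(145*(71252 - 94)) - 76110*1/470219 = -2031/145/71158 - 76110/470219 = -2031/145*1/71158 - 76110/470219 = -2031/10317910 - 76110/470219 = -786251144889/4851677322290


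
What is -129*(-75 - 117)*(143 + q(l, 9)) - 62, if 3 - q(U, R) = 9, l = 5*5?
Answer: 3393154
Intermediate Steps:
l = 25
q(U, R) = -6 (q(U, R) = 3 - 1*9 = 3 - 9 = -6)
-129*(-75 - 117)*(143 + q(l, 9)) - 62 = -129*(-75 - 117)*(143 - 6) - 62 = -(-24768)*137 - 62 = -129*(-26304) - 62 = 3393216 - 62 = 3393154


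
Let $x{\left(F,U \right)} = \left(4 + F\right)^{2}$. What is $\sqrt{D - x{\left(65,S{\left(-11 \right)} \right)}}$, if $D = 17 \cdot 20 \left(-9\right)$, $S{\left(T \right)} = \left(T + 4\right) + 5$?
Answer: $3 i \sqrt{869} \approx 88.436 i$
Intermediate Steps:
$S{\left(T \right)} = 9 + T$ ($S{\left(T \right)} = \left(4 + T\right) + 5 = 9 + T$)
$D = -3060$ ($D = 340 \left(-9\right) = -3060$)
$\sqrt{D - x{\left(65,S{\left(-11 \right)} \right)}} = \sqrt{-3060 - \left(4 + 65\right)^{2}} = \sqrt{-3060 - 69^{2}} = \sqrt{-3060 - 4761} = \sqrt{-7821} = 3 i \sqrt{869}$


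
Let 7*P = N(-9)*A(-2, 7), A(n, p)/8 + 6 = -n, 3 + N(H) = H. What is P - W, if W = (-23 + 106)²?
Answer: -47839/7 ≈ -6834.1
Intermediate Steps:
N(H) = -3 + H
A(n, p) = -48 - 8*n (A(n, p) = -48 + 8*(-n) = -48 - 8*n)
P = 384/7 (P = ((-3 - 9)*(-48 - 8*(-2)))/7 = (-12*(-48 + 16))/7 = (-12*(-32))/7 = (⅐)*384 = 384/7 ≈ 54.857)
W = 6889 (W = 83² = 6889)
P - W = 384/7 - 1*6889 = 384/7 - 6889 = -47839/7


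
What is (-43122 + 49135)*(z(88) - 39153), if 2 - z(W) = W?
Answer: -235944107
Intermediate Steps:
z(W) = 2 - W
(-43122 + 49135)*(z(88) - 39153) = (-43122 + 49135)*((2 - 1*88) - 39153) = 6013*((2 - 88) - 39153) = 6013*(-86 - 39153) = 6013*(-39239) = -235944107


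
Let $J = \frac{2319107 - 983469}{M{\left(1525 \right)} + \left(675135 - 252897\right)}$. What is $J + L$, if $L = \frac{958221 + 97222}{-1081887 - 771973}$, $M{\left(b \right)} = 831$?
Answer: $\frac{2029560648113}{784310696340} \approx 2.5877$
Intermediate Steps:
$J = \frac{1335638}{423069}$ ($J = \frac{2319107 - 983469}{831 + \left(675135 - 252897\right)} = \frac{1335638}{831 + 422238} = \frac{1335638}{423069} \approx 3.157$)
$L = - \frac{1055443}{1853860}$ ($L = \frac{1055443}{-1853860} = 1055443 \left(- \frac{1}{1853860}\right) = - \frac{1055443}{1853860} \approx -0.56932$)
$J + L = \frac{1335638}{423069} - \frac{1055443}{1853860} = \frac{2029560648113}{784310696340}$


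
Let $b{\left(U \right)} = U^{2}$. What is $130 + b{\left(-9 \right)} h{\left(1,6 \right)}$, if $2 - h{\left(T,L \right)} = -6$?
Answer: $778$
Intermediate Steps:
$h{\left(T,L \right)} = 8$ ($h{\left(T,L \right)} = 2 - -6 = 2 + 6 = 8$)
$130 + b{\left(-9 \right)} h{\left(1,6 \right)} = 130 + \left(-9\right)^{2} \cdot 8 = 130 + 81 \cdot 8 = 130 + 648 = 778$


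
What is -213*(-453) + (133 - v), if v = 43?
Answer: 96579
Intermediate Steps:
-213*(-453) + (133 - v) = -213*(-453) + (133 - 1*43) = 96489 + (133 - 43) = 96489 + 90 = 96579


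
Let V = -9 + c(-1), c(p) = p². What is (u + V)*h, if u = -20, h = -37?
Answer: 1036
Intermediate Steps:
V = -8 (V = -9 + (-1)² = -9 + 1 = -8)
(u + V)*h = (-20 - 8)*(-37) = -28*(-37) = 1036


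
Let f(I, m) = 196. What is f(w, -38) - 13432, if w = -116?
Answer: -13236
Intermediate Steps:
f(w, -38) - 13432 = 196 - 13432 = -13236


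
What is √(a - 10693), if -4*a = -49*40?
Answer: I*√10203 ≈ 101.01*I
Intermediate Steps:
a = 490 (a = -(-49)*40/4 = -¼*(-1960) = 490)
√(a - 10693) = √(490 - 10693) = √(-10203) = I*√10203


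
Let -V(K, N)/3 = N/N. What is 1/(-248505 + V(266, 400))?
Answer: -1/248508 ≈ -4.0240e-6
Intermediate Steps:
V(K, N) = -3 (V(K, N) = -3*N/N = -3*1 = -3)
1/(-248505 + V(266, 400)) = 1/(-248505 - 3) = 1/(-248508) = -1/248508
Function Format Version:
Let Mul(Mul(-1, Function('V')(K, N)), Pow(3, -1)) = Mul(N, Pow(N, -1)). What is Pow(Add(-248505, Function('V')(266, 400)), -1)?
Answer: Rational(-1, 248508) ≈ -4.0240e-6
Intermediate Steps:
Function('V')(K, N) = -3 (Function('V')(K, N) = Mul(-3, Mul(N, Pow(N, -1))) = Mul(-3, 1) = -3)
Pow(Add(-248505, Function('V')(266, 400)), -1) = Pow(Add(-248505, -3), -1) = Pow(-248508, -1) = Rational(-1, 248508)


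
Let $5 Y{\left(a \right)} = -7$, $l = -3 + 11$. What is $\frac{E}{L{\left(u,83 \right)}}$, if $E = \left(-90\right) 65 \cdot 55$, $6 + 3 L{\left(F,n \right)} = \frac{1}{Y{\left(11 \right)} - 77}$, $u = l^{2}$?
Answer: $\frac{378378000}{2357} \approx 1.6053 \cdot 10^{5}$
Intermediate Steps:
$l = 8$
$Y{\left(a \right)} = - \frac{7}{5}$ ($Y{\left(a \right)} = \frac{1}{5} \left(-7\right) = - \frac{7}{5}$)
$u = 64$ ($u = 8^{2} = 64$)
$L{\left(F,n \right)} = - \frac{2357}{1176}$ ($L{\left(F,n \right)} = -2 + \frac{1}{3 \left(- \frac{7}{5} - 77\right)} = -2 + \frac{1}{3 \left(- \frac{392}{5}\right)} = -2 + \frac{1}{3} \left(- \frac{5}{392}\right) = -2 - \frac{5}{1176} = - \frac{2357}{1176}$)
$E = -321750$ ($E = \left(-5850\right) 55 = -321750$)
$\frac{E}{L{\left(u,83 \right)}} = - \frac{321750}{- \frac{2357}{1176}} = \left(-321750\right) \left(- \frac{1176}{2357}\right) = \frac{378378000}{2357}$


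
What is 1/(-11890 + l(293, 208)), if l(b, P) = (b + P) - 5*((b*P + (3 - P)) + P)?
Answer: -1/316124 ≈ -3.1633e-6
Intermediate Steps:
l(b, P) = -15 + P + b - 5*P*b (l(b, P) = (P + b) - 5*((P*b + (3 - P)) + P) = (P + b) - 5*((3 - P + P*b) + P) = (P + b) - 5*(3 + P*b) = (P + b) + (-15 - 5*P*b) = -15 + P + b - 5*P*b)
1/(-11890 + l(293, 208)) = 1/(-11890 + (-15 + 208 + 293 - 5*208*293)) = 1/(-11890 + (-15 + 208 + 293 - 304720)) = 1/(-11890 - 304234) = 1/(-316124) = -1/316124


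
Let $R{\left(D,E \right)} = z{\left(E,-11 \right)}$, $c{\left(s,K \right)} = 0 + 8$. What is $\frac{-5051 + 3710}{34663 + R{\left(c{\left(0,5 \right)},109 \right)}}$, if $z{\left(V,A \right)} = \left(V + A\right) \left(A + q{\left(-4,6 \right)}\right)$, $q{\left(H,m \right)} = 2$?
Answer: $- \frac{1341}{33781} \approx -0.039697$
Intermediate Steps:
$c{\left(s,K \right)} = 8$
$z{\left(V,A \right)} = \left(2 + A\right) \left(A + V\right)$ ($z{\left(V,A \right)} = \left(V + A\right) \left(A + 2\right) = \left(A + V\right) \left(2 + A\right) = \left(2 + A\right) \left(A + V\right)$)
$R{\left(D,E \right)} = 99 - 9 E$ ($R{\left(D,E \right)} = \left(-11\right)^{2} + 2 \left(-11\right) + 2 E - 11 E = 121 - 22 + 2 E - 11 E = 99 - 9 E$)
$\frac{-5051 + 3710}{34663 + R{\left(c{\left(0,5 \right)},109 \right)}} = \frac{-5051 + 3710}{34663 + \left(99 - 981\right)} = - \frac{1341}{34663 + \left(99 - 981\right)} = - \frac{1341}{34663 - 882} = - \frac{1341}{33781}$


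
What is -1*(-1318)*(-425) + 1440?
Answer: -558710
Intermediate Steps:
-1*(-1318)*(-425) + 1440 = 1318*(-425) + 1440 = -560150 + 1440 = -558710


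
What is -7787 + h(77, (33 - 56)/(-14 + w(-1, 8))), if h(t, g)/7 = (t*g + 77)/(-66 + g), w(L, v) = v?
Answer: -2920182/373 ≈ -7828.9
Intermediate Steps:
h(t, g) = 7*(77 + g*t)/(-66 + g) (h(t, g) = 7*((t*g + 77)/(-66 + g)) = 7*((g*t + 77)/(-66 + g)) = 7*((77 + g*t)/(-66 + g)) = 7*(77 + g*t)/(-66 + g))
-7787 + h(77, (33 - 56)/(-14 + w(-1, 8))) = -7787 + 7*(77 + ((33 - 56)/(-14 + 8))*77)/(-66 + (33 - 56)/(-14 + 8)) = -7787 + 7*(77 - 23/(-6)*77)/(-66 - 23/(-6)) = -7787 + 7*(77 - 23*(-⅙)*77)/(-66 - 23*(-⅙)) = -7787 + 7*(77 + (23/6)*77)/(-66 + 23/6) = -7787 + 7*(77 + 1771/6)/(-373/6) = -7787 + 7*(-6/373)*(2233/6) = -7787 - 15631/373 = -2920182/373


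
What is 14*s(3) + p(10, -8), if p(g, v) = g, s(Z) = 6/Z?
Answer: 38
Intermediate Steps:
14*s(3) + p(10, -8) = 14*(6/3) + 10 = 14*(6*(⅓)) + 10 = 14*2 + 10 = 28 + 10 = 38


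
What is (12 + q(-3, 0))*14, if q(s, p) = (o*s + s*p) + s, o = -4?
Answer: 294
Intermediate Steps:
q(s, p) = -3*s + p*s (q(s, p) = (-4*s + s*p) + s = (-4*s + p*s) + s = -3*s + p*s)
(12 + q(-3, 0))*14 = (12 - 3*(-3 + 0))*14 = (12 - 3*(-3))*14 = (12 + 9)*14 = 21*14 = 294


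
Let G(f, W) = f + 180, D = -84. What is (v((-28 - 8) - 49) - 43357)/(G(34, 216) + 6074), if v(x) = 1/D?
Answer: -3641989/528192 ≈ -6.8952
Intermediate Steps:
G(f, W) = 180 + f
v(x) = -1/84 (v(x) = 1/(-84) = -1/84)
(v((-28 - 8) - 49) - 43357)/(G(34, 216) + 6074) = (-1/84 - 43357)/((180 + 34) + 6074) = -3641989/(84*(214 + 6074)) = -3641989/84/6288 = -3641989/84*1/6288 = -3641989/528192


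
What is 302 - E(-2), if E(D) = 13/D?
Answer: 617/2 ≈ 308.50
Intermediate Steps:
302 - E(-2) = 302 - 13/(-2) = 302 - 13*(-1)/2 = 302 - 1*(-13/2) = 302 + 13/2 = 617/2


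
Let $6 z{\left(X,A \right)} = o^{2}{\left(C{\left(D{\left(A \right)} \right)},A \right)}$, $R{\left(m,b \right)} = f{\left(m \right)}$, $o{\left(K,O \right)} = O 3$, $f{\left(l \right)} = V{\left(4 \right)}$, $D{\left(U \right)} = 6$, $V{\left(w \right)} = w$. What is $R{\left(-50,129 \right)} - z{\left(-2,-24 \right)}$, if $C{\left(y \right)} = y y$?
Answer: $-860$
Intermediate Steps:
$C{\left(y \right)} = y^{2}$
$f{\left(l \right)} = 4$
$o{\left(K,O \right)} = 3 O$
$R{\left(m,b \right)} = 4$
$z{\left(X,A \right)} = \frac{3 A^{2}}{2}$ ($z{\left(X,A \right)} = \frac{\left(3 A\right)^{2}}{6} = \frac{9 A^{2}}{6} = \frac{3 A^{2}}{2}$)
$R{\left(-50,129 \right)} - z{\left(-2,-24 \right)} = 4 - \frac{3 \left(-24\right)^{2}}{2} = 4 - \frac{3}{2} \cdot 576 = 4 - 864 = -860$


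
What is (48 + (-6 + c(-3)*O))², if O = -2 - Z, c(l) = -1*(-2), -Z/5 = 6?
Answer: 9604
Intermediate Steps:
Z = -30 (Z = -5*6 = -30)
c(l) = 2
O = 28 (O = -2 - 1*(-30) = -2 + 30 = 28)
(48 + (-6 + c(-3)*O))² = (48 + (-6 + 2*28))² = (48 + (-6 + 56))² = (48 + 50)² = 98² = 9604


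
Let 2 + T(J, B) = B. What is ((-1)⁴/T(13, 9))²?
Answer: 1/49 ≈ 0.020408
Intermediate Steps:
T(J, B) = -2 + B
((-1)⁴/T(13, 9))² = ((-1)⁴/(-2 + 9))² = (1/7)² = (1*(⅐))² = (⅐)² = 1/49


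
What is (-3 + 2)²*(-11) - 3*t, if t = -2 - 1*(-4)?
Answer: -17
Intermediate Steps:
t = 2 (t = -2 + 4 = 2)
(-3 + 2)²*(-11) - 3*t = (-3 + 2)²*(-11) - 3*2 = (-1)²*(-11) - 6 = 1*(-11) - 6 = -11 - 6 = -17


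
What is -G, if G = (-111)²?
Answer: -12321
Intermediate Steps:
G = 12321
-G = -1*12321 = -12321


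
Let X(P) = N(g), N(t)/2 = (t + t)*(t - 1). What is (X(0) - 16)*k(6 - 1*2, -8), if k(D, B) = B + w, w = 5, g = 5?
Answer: -192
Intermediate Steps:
N(t) = 4*t*(-1 + t) (N(t) = 2*((t + t)*(t - 1)) = 2*((2*t)*(-1 + t)) = 2*(2*t*(-1 + t)) = 4*t*(-1 + t))
X(P) = 80 (X(P) = 4*5*(-1 + 5) = 4*5*4 = 80)
k(D, B) = 5 + B (k(D, B) = B + 5 = 5 + B)
(X(0) - 16)*k(6 - 1*2, -8) = (80 - 16)*(5 - 8) = 64*(-3) = -192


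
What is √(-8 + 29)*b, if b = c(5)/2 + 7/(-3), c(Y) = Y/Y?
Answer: -11*√21/6 ≈ -8.4014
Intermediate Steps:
c(Y) = 1
b = -11/6 (b = 1/2 + 7/(-3) = 1*(½) + 7*(-⅓) = ½ - 7/3 = -11/6 ≈ -1.8333)
√(-8 + 29)*b = √(-8 + 29)*(-11/6) = √21*(-11/6) = -11*√21/6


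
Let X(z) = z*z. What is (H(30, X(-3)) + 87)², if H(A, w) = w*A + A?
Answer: 149769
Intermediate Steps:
X(z) = z²
H(A, w) = A + A*w (H(A, w) = A*w + A = A + A*w)
(H(30, X(-3)) + 87)² = (30*(1 + (-3)²) + 87)² = (30*(1 + 9) + 87)² = (30*10 + 87)² = (300 + 87)² = 387² = 149769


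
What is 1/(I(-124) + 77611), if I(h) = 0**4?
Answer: 1/77611 ≈ 1.2885e-5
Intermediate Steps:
I(h) = 0
1/(I(-124) + 77611) = 1/(0 + 77611) = 1/77611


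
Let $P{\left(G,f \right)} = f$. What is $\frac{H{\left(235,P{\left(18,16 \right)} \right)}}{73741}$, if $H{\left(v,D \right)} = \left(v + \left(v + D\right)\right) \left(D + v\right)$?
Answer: $\frac{121986}{73741} \approx 1.6542$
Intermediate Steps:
$H{\left(v,D \right)} = \left(D + v\right) \left(D + 2 v\right)$ ($H{\left(v,D \right)} = \left(v + \left(D + v\right)\right) \left(D + v\right) = \left(D + 2 v\right) \left(D + v\right) = \left(D + v\right) \left(D + 2 v\right)$)
$\frac{H{\left(235,P{\left(18,16 \right)} \right)}}{73741} = \frac{16^{2} + 2 \cdot 235^{2} + 3 \cdot 16 \cdot 235}{73741} = \left(256 + 2 \cdot 55225 + 11280\right) \frac{1}{73741} = \left(256 + 110450 + 11280\right) \frac{1}{73741} = 121986 \cdot \frac{1}{73741} = \frac{121986}{73741}$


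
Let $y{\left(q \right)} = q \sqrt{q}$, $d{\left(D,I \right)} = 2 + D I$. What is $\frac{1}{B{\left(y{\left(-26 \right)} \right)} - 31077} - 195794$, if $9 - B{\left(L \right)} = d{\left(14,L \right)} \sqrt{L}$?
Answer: $-195794 - \frac{1}{31068 + 26^{\frac{3}{4}} \sqrt{- i} \left(2 - 364 i \sqrt{26}\right)} \approx -1.9579 \cdot 10^{5} - 3.1257 \cdot 10^{-5} i$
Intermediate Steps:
$y{\left(q \right)} = q^{\frac{3}{2}}$
$B{\left(L \right)} = 9 - \sqrt{L} \left(2 + 14 L\right)$ ($B{\left(L \right)} = 9 - \left(2 + 14 L\right) \sqrt{L} = 9 - \sqrt{L} \left(2 + 14 L\right)$)
$\frac{1}{B{\left(y{\left(-26 \right)} \right)} - 31077} - 195794 = \frac{1}{\left(9 + \sqrt{\left(-26\right)^{\frac{3}{2}}} \left(-2 - 14 \left(-26\right)^{\frac{3}{2}}\right)\right) - 31077} - 195794 = \frac{1}{\left(9 + \sqrt{- 26 i \sqrt{26}} \left(-2 - 14 \left(- 26 i \sqrt{26}\right)\right)\right) - 31077} - 195794 = \frac{1}{\left(9 + 26^{\frac{3}{4}} \sqrt{- i} \left(-2 + 364 i \sqrt{26}\right)\right) - 31077} - 195794 = \frac{1}{-31068 + 26^{\frac{3}{4}} \sqrt{- i} \left(-2 + 364 i \sqrt{26}\right)} - 195794 = -195794 + \frac{1}{-31068 + 26^{\frac{3}{4}} \sqrt{- i} \left(-2 + 364 i \sqrt{26}\right)}$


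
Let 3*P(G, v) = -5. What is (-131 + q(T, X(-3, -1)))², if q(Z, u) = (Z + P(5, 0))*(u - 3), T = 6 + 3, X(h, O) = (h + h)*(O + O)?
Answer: 4225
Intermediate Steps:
P(G, v) = -5/3 (P(G, v) = (⅓)*(-5) = -5/3)
X(h, O) = 4*O*h (X(h, O) = (2*h)*(2*O) = 4*O*h)
T = 9
q(Z, u) = (-3 + u)*(-5/3 + Z) (q(Z, u) = (Z - 5/3)*(u - 3) = (-5/3 + Z)*(-3 + u) = (-3 + u)*(-5/3 + Z))
(-131 + q(T, X(-3, -1)))² = (-131 + (5 - 3*9 - 20*(-1)*(-3)/3 + 9*(4*(-1)*(-3))))² = (-131 + (5 - 27 - 5/3*12 + 9*12))² = (-131 + (5 - 27 - 20 + 108))² = (-131 + 66)² = (-65)² = 4225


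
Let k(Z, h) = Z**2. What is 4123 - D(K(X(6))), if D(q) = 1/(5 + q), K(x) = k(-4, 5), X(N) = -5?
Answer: 86582/21 ≈ 4123.0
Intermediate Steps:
K(x) = 16 (K(x) = (-4)**2 = 16)
4123 - D(K(X(6))) = 4123 - 1/(5 + 16) = 4123 - 1/21 = 86582/21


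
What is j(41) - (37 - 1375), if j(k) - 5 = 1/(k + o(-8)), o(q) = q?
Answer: 44320/33 ≈ 1343.0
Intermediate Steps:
j(k) = 5 + 1/(-8 + k) (j(k) = 5 + 1/(k - 8) = 5 + 1/(-8 + k))
j(41) - (37 - 1375) = (-39 + 5*41)/(-8 + 41) - (37 - 1375) = (-39 + 205)/33 - 1*(-1338) = (1/33)*166 + 1338 = 166/33 + 1338 = 44320/33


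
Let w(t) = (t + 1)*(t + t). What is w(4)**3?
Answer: 64000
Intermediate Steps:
w(t) = 2*t*(1 + t) (w(t) = (1 + t)*(2*t) = 2*t*(1 + t))
w(4)**3 = (2*4*(1 + 4))**3 = (2*4*5)**3 = 40**3 = 64000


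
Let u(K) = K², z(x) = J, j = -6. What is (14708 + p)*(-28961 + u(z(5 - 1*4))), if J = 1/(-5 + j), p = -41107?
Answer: 92509487720/121 ≈ 7.6454e+8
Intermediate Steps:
J = -1/11 (J = 1/(-5 - 6) = 1/(-11) = -1/11 ≈ -0.090909)
z(x) = -1/11
(14708 + p)*(-28961 + u(z(5 - 1*4))) = (14708 - 41107)*(-28961 + (-1/11)²) = -26399*(-28961 + 1/121) = -26399*(-3504280/121) = 92509487720/121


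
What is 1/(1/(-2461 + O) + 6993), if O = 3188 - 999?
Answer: 272/1902095 ≈ 0.00014300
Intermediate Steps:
O = 2189
1/(1/(-2461 + O) + 6993) = 1/(1/(-2461 + 2189) + 6993) = 1/(1/(-272) + 6993) = 1/(-1/272 + 6993) = 1/(1902095/272) = 272/1902095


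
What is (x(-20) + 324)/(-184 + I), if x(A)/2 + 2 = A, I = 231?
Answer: 280/47 ≈ 5.9574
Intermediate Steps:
x(A) = -4 + 2*A
(x(-20) + 324)/(-184 + I) = ((-4 + 2*(-20)) + 324)/(-184 + 231) = ((-4 - 40) + 324)/47 = (-44 + 324)*(1/47) = 280*(1/47) = 280/47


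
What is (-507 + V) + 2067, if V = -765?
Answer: 795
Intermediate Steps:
(-507 + V) + 2067 = (-507 - 765) + 2067 = -1272 + 2067 = 795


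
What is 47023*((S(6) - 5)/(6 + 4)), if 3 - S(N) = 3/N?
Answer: -47023/4 ≈ -11756.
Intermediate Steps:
S(N) = 3 - 3/N
47023*((S(6) - 5)/(6 + 4)) = 47023*(((3 - 3/6) - 5)/(6 + 4)) = 47023*(((3 - 3*⅙) - 5)/10) = 47023*(((3 - ½) - 5)*(⅒)) = 47023*((5/2 - 5)*(⅒)) = 47023*(-5/2*⅒) = 47023*(-¼) = -47023/4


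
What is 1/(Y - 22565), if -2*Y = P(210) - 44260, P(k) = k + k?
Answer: -1/645 ≈ -0.0015504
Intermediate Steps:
P(k) = 2*k
Y = 21920 (Y = -(2*210 - 44260)/2 = -(420 - 44260)/2 = -½*(-43840) = 21920)
1/(Y - 22565) = 1/(21920 - 22565) = 1/(-645) = -1/645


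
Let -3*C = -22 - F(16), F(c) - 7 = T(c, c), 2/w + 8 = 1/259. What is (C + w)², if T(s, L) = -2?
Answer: 328370641/4289041 ≈ 76.560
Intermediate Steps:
w = -518/2071 (w = 2/(-8 + 1/259) = 2/(-2071/259) = 2*(-259/2071) = -518/2071 ≈ -0.25012)
F(c) = 5 (F(c) = 7 - 2 = 5)
C = 9 (C = -(-22 - 1*5)/3 = -(-22 - 5)/3 = -⅓*(-27) = 9)
(C + w)² = (9 - 518/2071)² = (18121/2071)² = 328370641/4289041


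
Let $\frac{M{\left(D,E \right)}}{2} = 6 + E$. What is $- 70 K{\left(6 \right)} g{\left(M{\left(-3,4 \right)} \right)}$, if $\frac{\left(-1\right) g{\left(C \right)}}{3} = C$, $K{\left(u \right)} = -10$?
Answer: $-42000$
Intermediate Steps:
$M{\left(D,E \right)} = 12 + 2 E$ ($M{\left(D,E \right)} = 2 \left(6 + E\right) = 12 + 2 E$)
$g{\left(C \right)} = - 3 C$
$- 70 K{\left(6 \right)} g{\left(M{\left(-3,4 \right)} \right)} = \left(-70\right) \left(-10\right) \left(- 3 \left(12 + 2 \cdot 4\right)\right) = 700 \left(- 3 \left(12 + 8\right)\right) = 700 \left(\left(-3\right) 20\right) = 700 \left(-60\right) = -42000$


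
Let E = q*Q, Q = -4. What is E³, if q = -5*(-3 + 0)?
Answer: -216000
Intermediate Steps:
q = 15 (q = -5*(-3) = 15)
E = -60 (E = 15*(-4) = -60)
E³ = (-60)³ = -216000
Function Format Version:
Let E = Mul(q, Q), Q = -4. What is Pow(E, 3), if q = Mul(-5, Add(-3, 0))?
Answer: -216000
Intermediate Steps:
q = 15 (q = Mul(-5, -3) = 15)
E = -60 (E = Mul(15, -4) = -60)
Pow(E, 3) = Pow(-60, 3) = -216000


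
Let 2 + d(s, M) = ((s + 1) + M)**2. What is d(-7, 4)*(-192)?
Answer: -384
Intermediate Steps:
d(s, M) = -2 + (1 + M + s)**2 (d(s, M) = -2 + ((s + 1) + M)**2 = -2 + ((1 + s) + M)**2 = -2 + (1 + M + s)**2)
d(-7, 4)*(-192) = (-2 + (1 + 4 - 7)**2)*(-192) = (-2 + (-2)**2)*(-192) = (-2 + 4)*(-192) = 2*(-192) = -384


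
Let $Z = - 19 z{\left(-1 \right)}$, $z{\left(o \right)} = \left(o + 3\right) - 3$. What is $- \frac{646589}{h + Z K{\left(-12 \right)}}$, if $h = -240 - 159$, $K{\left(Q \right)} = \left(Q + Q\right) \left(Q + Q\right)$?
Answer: $- \frac{34031}{555} \approx -61.317$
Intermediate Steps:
$z{\left(o \right)} = o$ ($z{\left(o \right)} = \left(3 + o\right) - 3 = o$)
$K{\left(Q \right)} = 4 Q^{2}$ ($K{\left(Q \right)} = 2 Q 2 Q = 4 Q^{2}$)
$Z = 19$ ($Z = \left(-19\right) \left(-1\right) = 19$)
$h = -399$ ($h = -240 - 159 = -399$)
$- \frac{646589}{h + Z K{\left(-12 \right)}} = - \frac{646589}{-399 + 19 \cdot 4 \left(-12\right)^{2}} = - \frac{646589}{-399 + 19 \cdot 4 \cdot 144} = - \frac{646589}{-399 + 19 \cdot 576} = - \frac{646589}{-399 + 10944} = - \frac{646589}{10545} = \left(-646589\right) \frac{1}{10545} = - \frac{34031}{555}$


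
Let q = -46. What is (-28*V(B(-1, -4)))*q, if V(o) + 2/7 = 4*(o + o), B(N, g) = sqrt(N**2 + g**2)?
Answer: -368 + 10304*sqrt(17) ≈ 42117.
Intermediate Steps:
V(o) = -2/7 + 8*o (V(o) = -2/7 + 4*(o + o) = -2/7 + 4*(2*o) = -2/7 + 8*o)
(-28*V(B(-1, -4)))*q = -28*(-2/7 + 8*sqrt((-1)**2 + (-4)**2))*(-46) = -28*(-2/7 + 8*sqrt(1 + 16))*(-46) = -28*(-2/7 + 8*sqrt(17))*(-46) = (8 - 224*sqrt(17))*(-46) = -368 + 10304*sqrt(17)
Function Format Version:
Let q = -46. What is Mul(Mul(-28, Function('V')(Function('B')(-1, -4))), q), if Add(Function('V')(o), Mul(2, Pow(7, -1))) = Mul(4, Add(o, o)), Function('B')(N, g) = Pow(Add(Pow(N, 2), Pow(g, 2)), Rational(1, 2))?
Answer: Add(-368, Mul(10304, Pow(17, Rational(1, 2)))) ≈ 42117.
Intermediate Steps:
Function('V')(o) = Add(Rational(-2, 7), Mul(8, o)) (Function('V')(o) = Add(Rational(-2, 7), Mul(4, Add(o, o))) = Add(Rational(-2, 7), Mul(4, Mul(2, o))) = Add(Rational(-2, 7), Mul(8, o)))
Mul(Mul(-28, Function('V')(Function('B')(-1, -4))), q) = Mul(Mul(-28, Add(Rational(-2, 7), Mul(8, Pow(Add(Pow(-1, 2), Pow(-4, 2)), Rational(1, 2))))), -46) = Mul(Mul(-28, Add(Rational(-2, 7), Mul(8, Pow(Add(1, 16), Rational(1, 2))))), -46) = Mul(Mul(-28, Add(Rational(-2, 7), Mul(8, Pow(17, Rational(1, 2))))), -46) = Mul(Add(8, Mul(-224, Pow(17, Rational(1, 2)))), -46) = Add(-368, Mul(10304, Pow(17, Rational(1, 2))))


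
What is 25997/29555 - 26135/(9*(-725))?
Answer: 37682014/7713855 ≈ 4.8850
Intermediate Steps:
25997/29555 - 26135/(9*(-725)) = 25997*(1/29555) - 26135/(-6525) = 25997/29555 - 26135*(-1/6525) = 25997/29555 + 5227/1305 = 37682014/7713855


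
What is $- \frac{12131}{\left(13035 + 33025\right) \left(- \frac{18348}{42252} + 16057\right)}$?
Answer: $- \frac{871699}{53143057920} \approx -1.6403 \cdot 10^{-5}$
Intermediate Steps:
$- \frac{12131}{\left(13035 + 33025\right) \left(- \frac{18348}{42252} + 16057\right)} = - \frac{12131}{46060 \left(\left(-18348\right) \frac{1}{42252} + 16057\right)} = - \frac{12131}{46060 \left(- \frac{1529}{3521} + 16057\right)} = - \frac{12131}{46060 \cdot \frac{56535168}{3521}} = - \frac{12131}{\frac{372001405440}{503}} = \left(-12131\right) \frac{503}{372001405440} = - \frac{871699}{53143057920}$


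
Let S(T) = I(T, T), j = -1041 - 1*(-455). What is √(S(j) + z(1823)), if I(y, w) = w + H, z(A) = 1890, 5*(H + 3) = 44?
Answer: √32745/5 ≈ 36.191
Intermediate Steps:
H = 29/5 (H = -3 + (⅕)*44 = -3 + 44/5 = 29/5 ≈ 5.8000)
I(y, w) = 29/5 + w (I(y, w) = w + 29/5 = 29/5 + w)
j = -586 (j = -1041 + 455 = -586)
S(T) = 29/5 + T
√(S(j) + z(1823)) = √((29/5 - 586) + 1890) = √(-2901/5 + 1890) = √(6549/5) = √32745/5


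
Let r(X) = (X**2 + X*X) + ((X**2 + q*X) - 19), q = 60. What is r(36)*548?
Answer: 3303892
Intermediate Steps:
r(X) = -19 + 3*X**2 + 60*X (r(X) = (X**2 + X*X) + ((X**2 + 60*X) - 19) = (X**2 + X**2) + (-19 + X**2 + 60*X) = 2*X**2 + (-19 + X**2 + 60*X) = -19 + 3*X**2 + 60*X)
r(36)*548 = (-19 + 3*36**2 + 60*36)*548 = (-19 + 3*1296 + 2160)*548 = (-19 + 3888 + 2160)*548 = 6029*548 = 3303892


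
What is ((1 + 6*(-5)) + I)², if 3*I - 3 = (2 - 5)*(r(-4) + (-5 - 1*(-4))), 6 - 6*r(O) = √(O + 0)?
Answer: (84 - I)²/9 ≈ 783.89 - 18.667*I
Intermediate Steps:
r(O) = 1 - √O/6 (r(O) = 1 - √(O + 0)/6 = 1 - √O/6)
I = 1 + I/3 (I = 1 + ((2 - 5)*((1 - I/3) + (-5 - 1*(-4))))/3 = 1 + (-3*((1 - I/3) + (-5 + 4)))/3 = 1 + (-3*((1 - I/3) - 1))/3 = 1 + (-(-1)*I)/3 = 1 + I/3 ≈ 1.0 + 0.33333*I)
((1 + 6*(-5)) + I)² = ((1 + 6*(-5)) + (1 + I/3))² = ((1 - 30) + (1 + I/3))² = (-29 + (1 + I/3))² = (-28 + I/3)²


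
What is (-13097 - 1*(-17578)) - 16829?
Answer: -12348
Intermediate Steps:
(-13097 - 1*(-17578)) - 16829 = (-13097 + 17578) - 16829 = 4481 - 16829 = -12348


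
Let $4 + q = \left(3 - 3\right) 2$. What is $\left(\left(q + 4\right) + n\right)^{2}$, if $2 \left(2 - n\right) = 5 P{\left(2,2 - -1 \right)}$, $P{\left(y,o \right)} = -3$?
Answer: $\frac{361}{4} \approx 90.25$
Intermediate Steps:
$q = -4$ ($q = -4 + \left(3 - 3\right) 2 = -4 + 0 \cdot 2 = -4 + 0 = -4$)
$n = \frac{19}{2}$ ($n = 2 - \frac{5 \left(-3\right)}{2} = 2 - - \frac{15}{2} = 2 + \frac{15}{2} = \frac{19}{2} \approx 9.5$)
$\left(\left(q + 4\right) + n\right)^{2} = \left(\left(-4 + 4\right) + \frac{19}{2}\right)^{2} = \left(0 + \frac{19}{2}\right)^{2} = \left(\frac{19}{2}\right)^{2} = \frac{361}{4}$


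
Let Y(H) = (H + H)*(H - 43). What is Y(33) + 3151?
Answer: 2491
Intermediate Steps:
Y(H) = 2*H*(-43 + H) (Y(H) = (2*H)*(-43 + H) = 2*H*(-43 + H))
Y(33) + 3151 = 2*33*(-43 + 33) + 3151 = 2*33*(-10) + 3151 = -660 + 3151 = 2491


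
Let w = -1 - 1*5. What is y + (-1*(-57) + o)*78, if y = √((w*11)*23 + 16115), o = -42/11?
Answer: 45630/11 + √14597 ≈ 4269.0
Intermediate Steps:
w = -6 (w = -1 - 5 = -6)
o = -42/11 (o = -42*1/11 = -42/11 ≈ -3.8182)
y = √14597 (y = √(-6*11*23 + 16115) = √(-66*23 + 16115) = √(-1518 + 16115) = √14597 ≈ 120.82)
y + (-1*(-57) + o)*78 = √14597 + (-1*(-57) - 42/11)*78 = √14597 + (57 - 42/11)*78 = √14597 + (585/11)*78 = √14597 + 45630/11 = 45630/11 + √14597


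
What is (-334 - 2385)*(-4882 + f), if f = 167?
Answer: 12820085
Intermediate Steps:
(-334 - 2385)*(-4882 + f) = (-334 - 2385)*(-4882 + 167) = -2719*(-4715) = 12820085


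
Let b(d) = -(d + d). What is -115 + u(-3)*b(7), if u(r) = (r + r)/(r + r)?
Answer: -129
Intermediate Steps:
b(d) = -2*d
u(r) = 1 (u(r) = (2*r)/((2*r)) = (2*r)*(1/(2*r)) = 1)
-115 + u(-3)*b(7) = -115 + 1*(-2*7) = -115 + 1*(-14) = -115 - 14 = -129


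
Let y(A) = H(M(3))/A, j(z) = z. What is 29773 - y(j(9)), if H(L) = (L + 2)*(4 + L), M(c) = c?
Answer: 267922/9 ≈ 29769.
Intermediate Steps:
H(L) = (2 + L)*(4 + L)
y(A) = 35/A (y(A) = (8 + 3² + 6*3)/A = (8 + 9 + 18)/A = 35/A)
29773 - y(j(9)) = 29773 - 35/9 = 267922/9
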